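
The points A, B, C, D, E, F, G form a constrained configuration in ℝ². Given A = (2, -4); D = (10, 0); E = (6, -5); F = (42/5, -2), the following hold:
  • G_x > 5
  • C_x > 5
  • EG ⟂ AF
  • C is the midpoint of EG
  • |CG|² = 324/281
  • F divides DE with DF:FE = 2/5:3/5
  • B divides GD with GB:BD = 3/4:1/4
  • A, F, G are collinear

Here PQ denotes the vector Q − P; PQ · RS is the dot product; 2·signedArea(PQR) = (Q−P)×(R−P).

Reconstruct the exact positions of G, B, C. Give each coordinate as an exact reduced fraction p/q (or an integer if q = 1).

1. G_x = 1506/281  [A, F, G are collinear ∩ EG ⟂ AF]
2. G_y = -829/281  [A, F, G are collinear ∩ EG ⟂ AF]
   → G = (1506/281, -829/281)
3. B_x = 2484/281  [B divides GD with GB:BD = 3/4:1/4]
4. B_y = -829/1124  [B divides GD with GB:BD = 3/4:1/4]
   → B = (2484/281, -829/1124)
5. C_x = 1596/281  [C is the midpoint of EG]
6. C_y = -1117/281  [C is the midpoint of EG]
   → C = (1596/281, -1117/281)

B = (2484/281, -829/1124)
C = (1596/281, -1117/281)
G = (1506/281, -829/281)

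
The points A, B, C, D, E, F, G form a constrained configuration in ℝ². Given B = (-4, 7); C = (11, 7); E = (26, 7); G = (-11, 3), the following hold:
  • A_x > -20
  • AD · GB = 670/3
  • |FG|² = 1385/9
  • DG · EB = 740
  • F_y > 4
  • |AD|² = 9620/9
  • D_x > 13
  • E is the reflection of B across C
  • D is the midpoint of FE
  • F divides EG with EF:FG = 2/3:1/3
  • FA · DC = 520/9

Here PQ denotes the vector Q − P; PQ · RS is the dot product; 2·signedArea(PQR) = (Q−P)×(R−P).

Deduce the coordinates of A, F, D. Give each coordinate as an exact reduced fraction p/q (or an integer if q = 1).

A = (-19, 7)
D = (41/3, 17/3)
F = (4/3, 13/3)

1. F_x = 4/3  [F divides EG with EF:FG = 2/3:1/3]
2. F_y = 13/3  [F divides EG with EF:FG = 2/3:1/3]
   → F = (4/3, 13/3)
3. D_x = 41/3  [D is the midpoint of FE]
4. D_y = 17/3  [D is the midpoint of FE]
   → D = (41/3, 17/3)
5. A_x = -19  [AD · GB = 670/3 ∩ FA · DC = 520/9]
6. A_y = 7  [AD · GB = 670/3 ∩ FA · DC = 520/9]
   → A = (-19, 7)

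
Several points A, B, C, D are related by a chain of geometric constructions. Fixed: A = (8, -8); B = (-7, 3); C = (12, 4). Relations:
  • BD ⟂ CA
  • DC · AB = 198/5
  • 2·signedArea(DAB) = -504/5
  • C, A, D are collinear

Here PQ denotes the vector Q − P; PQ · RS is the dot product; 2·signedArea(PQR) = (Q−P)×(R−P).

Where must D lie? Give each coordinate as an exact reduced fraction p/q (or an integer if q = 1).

D = (49/5, -13/5)

1. D_x = 49/5  [C, A, D are collinear ∩ BD ⟂ CA]
2. D_y = -13/5  [C, A, D are collinear ∩ BD ⟂ CA]
   → D = (49/5, -13/5)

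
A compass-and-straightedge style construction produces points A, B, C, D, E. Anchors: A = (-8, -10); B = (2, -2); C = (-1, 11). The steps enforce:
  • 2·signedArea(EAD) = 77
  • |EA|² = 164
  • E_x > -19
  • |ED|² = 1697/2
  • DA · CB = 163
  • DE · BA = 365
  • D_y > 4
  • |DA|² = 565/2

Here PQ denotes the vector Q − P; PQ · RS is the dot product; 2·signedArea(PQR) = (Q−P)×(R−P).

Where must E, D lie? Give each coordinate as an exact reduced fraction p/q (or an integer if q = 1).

1. D_x = 1/2  [line -3·x + 13·y + -57 = 0 ∩ |DA|² = 565/2]
2. D_y = 9/2  [line -3·x + 13·y + -57 = 0 ∩ |DA|² = 565/2]
   → D = (1/2, 9/2)
3. E_x = -18  [2·signedArea(EAD) = 77 ∩ DE · BA = 365]
4. E_y = -18  [2·signedArea(EAD) = 77 ∩ DE · BA = 365]
   → E = (-18, -18)

D = (1/2, 9/2)
E = (-18, -18)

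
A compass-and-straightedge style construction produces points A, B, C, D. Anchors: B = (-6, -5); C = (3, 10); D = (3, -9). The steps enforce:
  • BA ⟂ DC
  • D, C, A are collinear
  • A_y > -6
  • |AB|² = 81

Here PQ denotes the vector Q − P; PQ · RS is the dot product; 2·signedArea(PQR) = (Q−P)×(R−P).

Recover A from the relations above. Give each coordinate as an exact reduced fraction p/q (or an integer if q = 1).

1. A_x = 3  [D, C, A are collinear ∩ BA ⟂ DC]
2. A_y = -5  [D, C, A are collinear ∩ BA ⟂ DC]
   → A = (3, -5)

A = (3, -5)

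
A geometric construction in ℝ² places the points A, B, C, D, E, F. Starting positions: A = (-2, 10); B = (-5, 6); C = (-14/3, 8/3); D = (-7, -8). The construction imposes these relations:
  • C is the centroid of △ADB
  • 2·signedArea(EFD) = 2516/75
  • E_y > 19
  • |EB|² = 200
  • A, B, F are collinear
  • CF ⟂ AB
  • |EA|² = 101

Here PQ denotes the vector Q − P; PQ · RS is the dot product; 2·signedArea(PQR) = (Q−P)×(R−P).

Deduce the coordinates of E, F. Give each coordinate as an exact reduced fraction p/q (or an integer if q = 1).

E = (-3, 20)
F = (-162/25, 302/75)

1. F_x = -162/25  [A, B, F are collinear ∩ CF ⟂ AB]
2. F_y = 302/75  [A, B, F are collinear ∩ CF ⟂ AB]
   → F = (-162/25, 302/75)
3. E_x = -3  [line 902/75·x + -13/25·y + 1162/25 = 0 ∩ |EB|² = 200]
4. E_y = 20  [line 902/75·x + -13/25·y + 1162/25 = 0 ∩ |EB|² = 200]
   → E = (-3, 20)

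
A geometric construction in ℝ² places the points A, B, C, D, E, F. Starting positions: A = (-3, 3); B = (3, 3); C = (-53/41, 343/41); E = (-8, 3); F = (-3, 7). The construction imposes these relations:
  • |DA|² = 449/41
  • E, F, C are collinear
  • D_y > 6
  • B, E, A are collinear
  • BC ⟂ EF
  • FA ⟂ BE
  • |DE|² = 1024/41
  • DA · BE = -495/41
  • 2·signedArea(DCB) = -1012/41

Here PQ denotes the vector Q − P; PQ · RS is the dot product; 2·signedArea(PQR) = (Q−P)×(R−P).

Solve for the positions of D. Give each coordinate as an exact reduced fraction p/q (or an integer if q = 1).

1. D_x = -168/41  [2·signedArea(DCB) = -1012/41 ∩ DA · BE = -495/41]
2. D_y = 251/41  [2·signedArea(DCB) = -1012/41 ∩ DA · BE = -495/41]
   → D = (-168/41, 251/41)

D = (-168/41, 251/41)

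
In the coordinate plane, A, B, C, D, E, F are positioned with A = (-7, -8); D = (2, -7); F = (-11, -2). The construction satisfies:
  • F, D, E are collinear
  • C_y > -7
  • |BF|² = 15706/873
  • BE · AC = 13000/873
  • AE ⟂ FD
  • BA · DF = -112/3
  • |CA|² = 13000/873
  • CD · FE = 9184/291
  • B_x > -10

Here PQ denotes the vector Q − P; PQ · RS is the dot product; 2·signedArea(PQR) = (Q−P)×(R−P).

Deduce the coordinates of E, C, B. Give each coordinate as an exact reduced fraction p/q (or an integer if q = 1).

1. E_x = -534/97  [F, D, E are collinear ∩ AE ⟂ FD]
2. E_y = -399/97  [F, D, E are collinear ∩ AE ⟂ FD]
   → E = (-534/97, -399/97)
3. C_x = -1019/291  [line -533/97·x + 205/97·y + -1681/291 = 0 ∩ |CA|² = 13000/873]
4. C_y = -618/97  [line -533/97·x + 205/97·y + -1681/291 = 0 ∩ |CA|² = 13000/873]
   → C = (-1019/291, -618/97)
5. B_x = -2620/291  [BE · AC = 13000/873 ∩ BA · DF = -112/3]
6. B_y = -557/97  [BE · AC = 13000/873 ∩ BA · DF = -112/3]
   → B = (-2620/291, -557/97)

B = (-2620/291, -557/97)
C = (-1019/291, -618/97)
E = (-534/97, -399/97)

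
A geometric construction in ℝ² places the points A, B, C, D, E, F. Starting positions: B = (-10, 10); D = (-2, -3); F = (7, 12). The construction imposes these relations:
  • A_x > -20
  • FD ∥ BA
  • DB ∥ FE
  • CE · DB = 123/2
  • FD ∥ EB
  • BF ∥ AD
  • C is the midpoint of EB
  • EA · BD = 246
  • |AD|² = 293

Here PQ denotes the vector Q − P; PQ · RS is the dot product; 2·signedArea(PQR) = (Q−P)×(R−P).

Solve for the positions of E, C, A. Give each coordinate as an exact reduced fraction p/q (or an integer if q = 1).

1. E_x = -1  [FD ∥ EB ∩ DB ∥ FE]
2. E_y = 25  [FD ∥ EB ∩ DB ∥ FE]
   → E = (-1, 25)
3. C_x = -11/2  [C is the midpoint of EB]
4. C_y = 35/2  [C is the midpoint of EB]
   → C = (-11/2, 35/2)
5. A_x = -19  [BF ∥ AD ∩ FD ∥ BA]
6. A_y = -5  [BF ∥ AD ∩ FD ∥ BA]
   → A = (-19, -5)

A = (-19, -5)
C = (-11/2, 35/2)
E = (-1, 25)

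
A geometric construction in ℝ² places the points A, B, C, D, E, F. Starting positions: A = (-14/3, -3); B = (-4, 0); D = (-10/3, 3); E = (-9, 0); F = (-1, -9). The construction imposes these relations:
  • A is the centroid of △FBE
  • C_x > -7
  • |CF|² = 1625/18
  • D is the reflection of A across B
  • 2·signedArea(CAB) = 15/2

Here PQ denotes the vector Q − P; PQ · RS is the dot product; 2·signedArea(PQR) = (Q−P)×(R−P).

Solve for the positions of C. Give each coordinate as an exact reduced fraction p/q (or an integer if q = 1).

C = (-41/6, -3/2)

1. C_x = -41/6  [line -3·x + 2/3·y + -39/2 = 0 ∩ |CF|² = 1625/18]
2. C_y = -3/2  [line -3·x + 2/3·y + -39/2 = 0 ∩ |CF|² = 1625/18]
   → C = (-41/6, -3/2)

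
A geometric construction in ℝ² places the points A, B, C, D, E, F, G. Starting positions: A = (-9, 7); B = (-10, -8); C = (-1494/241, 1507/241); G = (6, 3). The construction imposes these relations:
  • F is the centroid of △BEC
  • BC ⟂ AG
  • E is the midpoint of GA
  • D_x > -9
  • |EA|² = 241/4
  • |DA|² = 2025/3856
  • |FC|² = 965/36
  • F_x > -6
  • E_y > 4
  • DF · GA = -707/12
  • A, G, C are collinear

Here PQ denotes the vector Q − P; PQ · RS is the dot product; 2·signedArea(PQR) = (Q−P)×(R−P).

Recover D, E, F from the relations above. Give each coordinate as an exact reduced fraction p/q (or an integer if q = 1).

1. E_x = -3/2  [E is the midpoint of GA]
2. E_y = 5  [E is the midpoint of GA]
   → E = (-3/2, 5)
3. F_x = -8531/1446  [F is the centroid of △BEC]
4. F_y = 784/723  [F is the centroid of △BEC]
   → F = (-8531/1446, 784/723)
5. D_x = -8001/964  [line 15·x + -4·y + 607/4 = 0 ∩ |DA|² = 2025/3856]
6. D_y = 1642/241  [line 15·x + -4·y + 607/4 = 0 ∩ |DA|² = 2025/3856]
   → D = (-8001/964, 1642/241)

D = (-8001/964, 1642/241)
E = (-3/2, 5)
F = (-8531/1446, 784/723)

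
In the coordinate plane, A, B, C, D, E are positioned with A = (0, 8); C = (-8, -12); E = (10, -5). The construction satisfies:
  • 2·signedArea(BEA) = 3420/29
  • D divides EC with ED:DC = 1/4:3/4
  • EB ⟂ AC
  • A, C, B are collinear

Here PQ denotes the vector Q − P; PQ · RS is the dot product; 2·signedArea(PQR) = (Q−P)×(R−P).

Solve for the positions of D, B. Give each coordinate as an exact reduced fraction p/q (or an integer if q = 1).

B = (-90/29, 7/29)
D = (11/2, -27/4)

1. D_x = 11/2  [D divides EC with ED:DC = 1/4:3/4]
2. D_y = -27/4  [D divides EC with ED:DC = 1/4:3/4]
   → D = (11/2, -27/4)
3. B_x = -90/29  [A, C, B are collinear ∩ EB ⟂ AC]
4. B_y = 7/29  [A, C, B are collinear ∩ EB ⟂ AC]
   → B = (-90/29, 7/29)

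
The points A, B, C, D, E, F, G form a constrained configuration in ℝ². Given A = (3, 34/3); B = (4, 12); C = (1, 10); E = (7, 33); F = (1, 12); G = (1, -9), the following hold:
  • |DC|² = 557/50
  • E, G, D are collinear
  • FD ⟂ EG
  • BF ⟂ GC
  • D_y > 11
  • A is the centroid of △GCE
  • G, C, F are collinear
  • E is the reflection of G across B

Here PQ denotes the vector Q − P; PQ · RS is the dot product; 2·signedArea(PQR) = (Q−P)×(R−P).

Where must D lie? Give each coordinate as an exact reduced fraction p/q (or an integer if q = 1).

D = (197/50, 579/50)

1. D_x = 197/50  [E, G, D are collinear ∩ FD ⟂ EG]
2. D_y = 579/50  [E, G, D are collinear ∩ FD ⟂ EG]
   → D = (197/50, 579/50)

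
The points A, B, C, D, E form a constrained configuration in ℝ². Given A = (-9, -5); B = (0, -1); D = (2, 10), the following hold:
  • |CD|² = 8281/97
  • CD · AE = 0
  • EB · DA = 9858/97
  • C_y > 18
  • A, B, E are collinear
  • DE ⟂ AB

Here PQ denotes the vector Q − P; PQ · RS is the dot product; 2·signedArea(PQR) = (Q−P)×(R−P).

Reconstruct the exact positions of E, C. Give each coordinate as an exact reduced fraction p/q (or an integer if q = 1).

C = (-170/97, 1789/97)
E = (558/97, 151/97)

1. E_x = 558/97  [A, B, E are collinear ∩ DE ⟂ AB]
2. E_y = 151/97  [A, B, E are collinear ∩ DE ⟂ AB]
   → E = (558/97, 151/97)
3. C_x = -170/97  [line -1431/97·x + -636/97·y + 9222/97 = 0 ∩ |CD|² = 8281/97]
4. C_y = 1789/97  [line -1431/97·x + -636/97·y + 9222/97 = 0 ∩ |CD|² = 8281/97]
   → C = (-170/97, 1789/97)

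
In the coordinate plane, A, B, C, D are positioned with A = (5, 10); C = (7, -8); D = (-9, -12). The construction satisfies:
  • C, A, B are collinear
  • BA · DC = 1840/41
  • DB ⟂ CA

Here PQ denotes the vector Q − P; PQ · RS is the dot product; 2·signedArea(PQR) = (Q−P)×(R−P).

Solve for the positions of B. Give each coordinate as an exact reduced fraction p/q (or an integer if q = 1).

B = (297/41, -418/41)

1. B_x = 297/41  [C, A, B are collinear ∩ DB ⟂ CA]
2. B_y = -418/41  [C, A, B are collinear ∩ DB ⟂ CA]
   → B = (297/41, -418/41)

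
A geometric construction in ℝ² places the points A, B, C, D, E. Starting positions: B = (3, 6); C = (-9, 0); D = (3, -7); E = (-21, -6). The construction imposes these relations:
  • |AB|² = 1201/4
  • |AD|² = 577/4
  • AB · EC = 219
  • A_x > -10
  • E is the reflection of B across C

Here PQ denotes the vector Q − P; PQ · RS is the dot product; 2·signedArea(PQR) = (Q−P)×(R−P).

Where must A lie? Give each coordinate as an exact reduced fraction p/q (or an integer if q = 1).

1. A_x = -9  [line -12·x + -6·y + -147 = 0 ∩ |AB|² = 1201/4]
2. A_y = -13/2  [line -12·x + -6·y + -147 = 0 ∩ |AB|² = 1201/4]
   → A = (-9, -13/2)

A = (-9, -13/2)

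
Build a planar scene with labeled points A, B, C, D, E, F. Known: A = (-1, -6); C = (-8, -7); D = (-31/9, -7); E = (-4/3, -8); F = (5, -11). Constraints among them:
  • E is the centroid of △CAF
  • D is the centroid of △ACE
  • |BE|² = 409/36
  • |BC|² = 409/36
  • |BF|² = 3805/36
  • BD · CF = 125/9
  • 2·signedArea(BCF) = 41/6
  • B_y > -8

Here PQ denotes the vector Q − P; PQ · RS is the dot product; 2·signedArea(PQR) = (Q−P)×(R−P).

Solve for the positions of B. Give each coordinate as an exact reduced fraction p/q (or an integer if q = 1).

1. B_x = -14/3  [BD · CF = 125/9 ∩ 2·signedArea(BCF) = 41/6]
2. B_y = -15/2  [BD · CF = 125/9 ∩ 2·signedArea(BCF) = 41/6]
   → B = (-14/3, -15/2)

B = (-14/3, -15/2)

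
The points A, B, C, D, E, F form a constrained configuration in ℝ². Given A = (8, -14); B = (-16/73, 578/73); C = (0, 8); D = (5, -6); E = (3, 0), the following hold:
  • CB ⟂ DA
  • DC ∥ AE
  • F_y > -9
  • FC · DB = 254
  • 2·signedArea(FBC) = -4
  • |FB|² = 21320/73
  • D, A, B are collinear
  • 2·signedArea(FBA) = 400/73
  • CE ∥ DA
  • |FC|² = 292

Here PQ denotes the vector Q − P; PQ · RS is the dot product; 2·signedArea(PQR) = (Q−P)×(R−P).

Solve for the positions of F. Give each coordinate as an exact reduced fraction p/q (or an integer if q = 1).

F = (6, -8)

1. F_x = 6  [2·signedArea(FBC) = -4 ∩ 2·signedArea(FBA) = 400/73]
2. F_y = -8  [2·signedArea(FBC) = -4 ∩ 2·signedArea(FBA) = 400/73]
   → F = (6, -8)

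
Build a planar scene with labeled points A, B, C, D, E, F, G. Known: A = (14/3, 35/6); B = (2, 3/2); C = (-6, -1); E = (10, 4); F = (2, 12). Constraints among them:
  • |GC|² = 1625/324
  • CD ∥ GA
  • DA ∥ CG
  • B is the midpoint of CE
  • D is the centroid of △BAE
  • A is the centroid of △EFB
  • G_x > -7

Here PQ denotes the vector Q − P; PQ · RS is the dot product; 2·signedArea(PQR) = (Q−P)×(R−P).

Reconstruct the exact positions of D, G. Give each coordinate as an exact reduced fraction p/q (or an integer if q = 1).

1. D_x = 50/9  [D is the centroid of △BAE]
2. D_y = 34/9  [D is the centroid of △BAE]
   → D = (50/9, 34/9)
3. G_x = -62/9  [CD ∥ GA ∩ DA ∥ CG]
4. G_y = 19/18  [CD ∥ GA ∩ DA ∥ CG]
   → G = (-62/9, 19/18)

D = (50/9, 34/9)
G = (-62/9, 19/18)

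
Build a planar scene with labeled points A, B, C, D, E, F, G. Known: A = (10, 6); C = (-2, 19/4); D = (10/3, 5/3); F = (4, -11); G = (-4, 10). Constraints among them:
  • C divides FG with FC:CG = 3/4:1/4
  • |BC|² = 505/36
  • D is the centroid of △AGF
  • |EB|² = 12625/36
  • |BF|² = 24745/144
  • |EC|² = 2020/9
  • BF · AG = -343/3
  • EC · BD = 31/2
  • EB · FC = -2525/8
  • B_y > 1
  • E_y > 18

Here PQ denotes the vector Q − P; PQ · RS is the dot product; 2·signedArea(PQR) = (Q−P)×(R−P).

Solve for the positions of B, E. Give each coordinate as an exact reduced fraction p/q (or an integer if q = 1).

1. B_x = -2/3  [line 14·x + -4·y + 43/3 = 0 ∩ |BF|² = 24745/144]
2. B_y = 5/4  [line 14·x + -4·y + 43/3 = 0 ∩ |BF|² = 24745/144]
   → B = (-2/3, 5/4)
3. E_x = -22/3  [EB · FC = -2525/8 ∩ EC · BD = 31/2]
4. E_y = 75/4  [EB · FC = -2525/8 ∩ EC · BD = 31/2]
   → E = (-22/3, 75/4)

B = (-2/3, 5/4)
E = (-22/3, 75/4)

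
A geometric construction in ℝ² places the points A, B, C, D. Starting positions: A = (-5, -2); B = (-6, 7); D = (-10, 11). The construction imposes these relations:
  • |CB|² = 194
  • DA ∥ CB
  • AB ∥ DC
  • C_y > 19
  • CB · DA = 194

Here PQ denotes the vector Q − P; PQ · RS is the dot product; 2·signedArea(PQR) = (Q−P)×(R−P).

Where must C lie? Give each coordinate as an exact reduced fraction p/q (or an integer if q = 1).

C = (-11, 20)

1. C_x = -11  [DA ∥ CB ∩ AB ∥ DC]
2. C_y = 20  [DA ∥ CB ∩ AB ∥ DC]
   → C = (-11, 20)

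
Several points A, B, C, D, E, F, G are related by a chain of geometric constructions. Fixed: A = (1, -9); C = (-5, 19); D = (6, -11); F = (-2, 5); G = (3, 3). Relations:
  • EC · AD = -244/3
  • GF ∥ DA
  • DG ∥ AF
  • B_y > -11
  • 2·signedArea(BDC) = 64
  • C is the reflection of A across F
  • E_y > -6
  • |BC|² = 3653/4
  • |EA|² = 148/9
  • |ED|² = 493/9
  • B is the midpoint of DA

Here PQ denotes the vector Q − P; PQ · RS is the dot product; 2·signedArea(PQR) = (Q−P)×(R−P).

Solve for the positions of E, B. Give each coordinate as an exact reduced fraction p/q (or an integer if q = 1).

1. E_x = 5/3  [line -5·x + 2·y + 55/3 = 0 ∩ |ED|² = 493/9]
2. E_y = -5  [line -5·x + 2·y + 55/3 = 0 ∩ |ED|² = 493/9]
   → E = (5/3, -5)
3. B_x = 7/2  [B is the midpoint of DA]
4. B_y = -10  [B is the midpoint of DA]
   → B = (7/2, -10)

B = (7/2, -10)
E = (5/3, -5)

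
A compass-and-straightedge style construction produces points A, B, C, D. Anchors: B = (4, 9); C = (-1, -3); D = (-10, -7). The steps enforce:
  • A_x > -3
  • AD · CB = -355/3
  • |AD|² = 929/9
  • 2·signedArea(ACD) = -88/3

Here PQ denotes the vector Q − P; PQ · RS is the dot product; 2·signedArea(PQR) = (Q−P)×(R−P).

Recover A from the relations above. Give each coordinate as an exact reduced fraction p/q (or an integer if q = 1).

A = (-7/3, -1/3)

1. A_x = -7/3  [AD · CB = -355/3 ∩ 2·signedArea(ACD) = -88/3]
2. A_y = -1/3  [AD · CB = -355/3 ∩ 2·signedArea(ACD) = -88/3]
   → A = (-7/3, -1/3)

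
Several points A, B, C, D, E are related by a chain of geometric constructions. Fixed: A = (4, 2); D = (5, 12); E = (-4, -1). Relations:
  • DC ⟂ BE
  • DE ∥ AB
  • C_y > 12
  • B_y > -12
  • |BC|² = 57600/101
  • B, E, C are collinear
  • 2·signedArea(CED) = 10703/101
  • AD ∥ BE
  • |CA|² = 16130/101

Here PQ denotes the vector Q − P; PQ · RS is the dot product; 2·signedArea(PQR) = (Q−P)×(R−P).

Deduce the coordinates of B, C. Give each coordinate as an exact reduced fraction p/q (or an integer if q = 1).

B = (-5, -11)
C = (-265/101, 1289/101)

1. B_x = -5  [AD ∥ BE ∩ DE ∥ AB]
2. B_y = -11  [AD ∥ BE ∩ DE ∥ AB]
   → B = (-5, -11)
3. C_x = -265/101  [B, E, C are collinear ∩ DC ⟂ BE]
4. C_y = 1289/101  [B, E, C are collinear ∩ DC ⟂ BE]
   → C = (-265/101, 1289/101)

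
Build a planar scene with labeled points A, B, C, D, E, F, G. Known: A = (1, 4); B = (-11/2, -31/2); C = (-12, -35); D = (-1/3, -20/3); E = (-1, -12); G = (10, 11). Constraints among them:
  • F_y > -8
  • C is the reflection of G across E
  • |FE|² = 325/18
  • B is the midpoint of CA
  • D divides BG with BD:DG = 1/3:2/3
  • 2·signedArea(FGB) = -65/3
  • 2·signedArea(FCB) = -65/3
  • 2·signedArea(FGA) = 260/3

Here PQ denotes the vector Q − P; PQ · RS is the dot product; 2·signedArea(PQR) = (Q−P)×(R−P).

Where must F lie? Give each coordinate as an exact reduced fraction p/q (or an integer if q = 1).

F = (-11/6, -47/6)

1. F_x = -11/6  [2·signedArea(FCB) = -65/3 ∩ 2·signedArea(FGB) = -65/3]
2. F_y = -47/6  [2·signedArea(FCB) = -65/3 ∩ 2·signedArea(FGB) = -65/3]
   → F = (-11/6, -47/6)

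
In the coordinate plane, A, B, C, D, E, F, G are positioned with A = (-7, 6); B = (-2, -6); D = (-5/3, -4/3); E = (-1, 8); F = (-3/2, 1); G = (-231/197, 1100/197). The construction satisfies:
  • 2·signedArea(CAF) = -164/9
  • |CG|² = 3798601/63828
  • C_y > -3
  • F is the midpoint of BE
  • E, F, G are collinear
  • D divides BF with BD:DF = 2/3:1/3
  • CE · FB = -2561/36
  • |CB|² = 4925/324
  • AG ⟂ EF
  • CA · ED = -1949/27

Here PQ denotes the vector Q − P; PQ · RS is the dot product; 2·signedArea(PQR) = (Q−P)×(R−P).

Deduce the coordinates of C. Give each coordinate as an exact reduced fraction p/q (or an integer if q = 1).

C = (-31/18, -19/9)

1. C_x = -31/18  [2·signedArea(CAF) = -164/9 ∩ CE · FB = -2561/36]
2. C_y = -19/9  [2·signedArea(CAF) = -164/9 ∩ CE · FB = -2561/36]
   → C = (-31/18, -19/9)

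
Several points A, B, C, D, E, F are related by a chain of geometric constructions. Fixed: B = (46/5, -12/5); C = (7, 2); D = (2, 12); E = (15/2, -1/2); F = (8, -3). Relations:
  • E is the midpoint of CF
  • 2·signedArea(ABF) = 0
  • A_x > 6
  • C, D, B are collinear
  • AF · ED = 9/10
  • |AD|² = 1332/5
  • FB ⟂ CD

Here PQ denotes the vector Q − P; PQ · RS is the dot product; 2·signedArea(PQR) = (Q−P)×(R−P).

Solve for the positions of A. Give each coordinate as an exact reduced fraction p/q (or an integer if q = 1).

1. A_x = 34/5  [2·signedArea(ABF) = 0 ∩ AF · ED = 9/10]
2. A_y = -18/5  [2·signedArea(ABF) = 0 ∩ AF · ED = 9/10]
   → A = (34/5, -18/5)

A = (34/5, -18/5)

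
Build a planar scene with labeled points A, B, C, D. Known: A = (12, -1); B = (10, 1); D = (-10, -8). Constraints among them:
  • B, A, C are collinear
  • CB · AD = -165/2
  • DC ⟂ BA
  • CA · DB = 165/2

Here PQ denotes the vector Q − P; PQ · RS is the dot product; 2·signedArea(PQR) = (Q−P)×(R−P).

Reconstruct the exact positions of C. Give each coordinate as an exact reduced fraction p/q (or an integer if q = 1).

C = (9/2, 13/2)

1. C_x = 9/2  [B, A, C are collinear ∩ DC ⟂ BA]
2. C_y = 13/2  [B, A, C are collinear ∩ DC ⟂ BA]
   → C = (9/2, 13/2)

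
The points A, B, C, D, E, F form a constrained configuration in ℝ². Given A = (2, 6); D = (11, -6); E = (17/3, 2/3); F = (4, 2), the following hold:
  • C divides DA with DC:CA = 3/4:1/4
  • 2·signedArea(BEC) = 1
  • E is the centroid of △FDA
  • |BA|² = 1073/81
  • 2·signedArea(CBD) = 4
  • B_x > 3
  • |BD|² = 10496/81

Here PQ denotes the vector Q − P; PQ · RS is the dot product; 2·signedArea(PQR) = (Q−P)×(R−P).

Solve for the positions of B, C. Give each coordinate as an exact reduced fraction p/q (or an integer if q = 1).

B = (35/9, 26/9)
C = (17/4, 3)

1. C_x = 17/4  [C divides DA with DC:CA = 3/4:1/4]
2. C_y = 3  [C divides DA with DC:CA = 3/4:1/4]
   → C = (17/4, 3)
3. B_x = 35/9  [2·signedArea(BEC) = 1 ∩ 2·signedArea(CBD) = 4]
4. B_y = 26/9  [2·signedArea(BEC) = 1 ∩ 2·signedArea(CBD) = 4]
   → B = (35/9, 26/9)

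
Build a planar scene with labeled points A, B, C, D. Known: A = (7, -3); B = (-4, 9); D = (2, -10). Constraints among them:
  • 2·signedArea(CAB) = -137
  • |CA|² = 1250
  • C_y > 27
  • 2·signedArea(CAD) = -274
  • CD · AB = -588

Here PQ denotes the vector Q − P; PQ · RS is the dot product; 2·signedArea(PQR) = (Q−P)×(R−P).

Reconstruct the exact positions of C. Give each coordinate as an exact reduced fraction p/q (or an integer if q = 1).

1. C_x = -10  [2·signedArea(CAD) = -274 ∩ CD · AB = -588]
2. C_y = 28  [2·signedArea(CAD) = -274 ∩ CD · AB = -588]
   → C = (-10, 28)

C = (-10, 28)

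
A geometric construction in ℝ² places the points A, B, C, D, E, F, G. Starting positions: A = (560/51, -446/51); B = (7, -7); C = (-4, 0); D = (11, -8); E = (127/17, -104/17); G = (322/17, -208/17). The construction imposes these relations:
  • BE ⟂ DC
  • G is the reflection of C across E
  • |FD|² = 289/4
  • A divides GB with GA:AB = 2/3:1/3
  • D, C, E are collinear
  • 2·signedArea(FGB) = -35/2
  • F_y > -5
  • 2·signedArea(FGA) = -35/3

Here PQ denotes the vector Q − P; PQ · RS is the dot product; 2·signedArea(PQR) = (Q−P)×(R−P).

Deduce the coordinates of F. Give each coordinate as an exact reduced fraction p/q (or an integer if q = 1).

1. F_x = 7/2  [line -178/51·x + -406/51·y + -1001/51 = 0 ∩ |FD|² = 289/4]
2. F_y = -4  [line -178/51·x + -406/51·y + -1001/51 = 0 ∩ |FD|² = 289/4]
   → F = (7/2, -4)

F = (7/2, -4)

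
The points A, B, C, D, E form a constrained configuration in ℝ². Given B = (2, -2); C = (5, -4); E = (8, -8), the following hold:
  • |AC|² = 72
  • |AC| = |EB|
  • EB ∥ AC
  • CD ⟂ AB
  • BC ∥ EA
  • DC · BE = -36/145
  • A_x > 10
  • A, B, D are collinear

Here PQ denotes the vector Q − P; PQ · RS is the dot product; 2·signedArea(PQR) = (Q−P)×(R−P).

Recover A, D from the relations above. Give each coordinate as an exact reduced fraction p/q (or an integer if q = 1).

A = (11, -10)
D = (677/145, -634/145)

1. A_x = 11  [EB ∥ AC ∩ BC ∥ EA]
2. A_y = -10  [EB ∥ AC ∩ BC ∥ EA]
   → A = (11, -10)
3. D_x = 677/145  [A, B, D are collinear ∩ CD ⟂ AB]
4. D_y = -634/145  [A, B, D are collinear ∩ CD ⟂ AB]
   → D = (677/145, -634/145)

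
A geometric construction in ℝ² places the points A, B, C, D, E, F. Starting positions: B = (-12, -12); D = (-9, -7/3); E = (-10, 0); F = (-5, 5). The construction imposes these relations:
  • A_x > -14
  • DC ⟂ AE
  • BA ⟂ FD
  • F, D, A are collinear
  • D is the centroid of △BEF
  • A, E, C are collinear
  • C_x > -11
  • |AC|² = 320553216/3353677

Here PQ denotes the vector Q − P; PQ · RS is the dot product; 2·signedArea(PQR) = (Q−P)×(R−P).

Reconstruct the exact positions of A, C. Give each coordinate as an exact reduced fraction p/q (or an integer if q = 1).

1. A_x = -2159/157  [F, D, A are collinear ∩ BA ⟂ FD]
2. A_y = -1734/157  [F, D, A are collinear ∩ BA ⟂ FD]
   → A = (-2159/157, -1734/157)
3. C_x = -35572943/3353677  [A, E, C are collinear ∩ DC ⟂ AE]
4. C_y = -5994438/3353677  [A, E, C are collinear ∩ DC ⟂ AE]
   → C = (-35572943/3353677, -5994438/3353677)

A = (-2159/157, -1734/157)
C = (-35572943/3353677, -5994438/3353677)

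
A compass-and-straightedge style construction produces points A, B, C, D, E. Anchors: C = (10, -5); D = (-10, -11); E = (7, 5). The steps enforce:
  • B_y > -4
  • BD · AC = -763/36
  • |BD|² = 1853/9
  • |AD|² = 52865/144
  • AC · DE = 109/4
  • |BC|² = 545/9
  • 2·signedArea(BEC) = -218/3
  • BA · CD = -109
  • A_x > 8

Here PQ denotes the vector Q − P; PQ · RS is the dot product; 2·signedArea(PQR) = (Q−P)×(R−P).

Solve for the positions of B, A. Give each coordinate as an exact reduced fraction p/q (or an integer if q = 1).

A = (97/12, -14/3)
B = (7/3, -11/3)

1. B_x = 7/3  [line 10·x + 3·y + -37/3 = 0 ∩ |BD|² = 1853/9]
2. B_y = -11/3  [line 10·x + 3·y + -37/3 = 0 ∩ |BD|² = 1853/9]
   → B = (7/3, -11/3)
3. A_x = 97/12  [BD · AC = -763/36 ∩ AC · DE = 109/4]
4. A_y = -14/3  [BD · AC = -763/36 ∩ AC · DE = 109/4]
   → A = (97/12, -14/3)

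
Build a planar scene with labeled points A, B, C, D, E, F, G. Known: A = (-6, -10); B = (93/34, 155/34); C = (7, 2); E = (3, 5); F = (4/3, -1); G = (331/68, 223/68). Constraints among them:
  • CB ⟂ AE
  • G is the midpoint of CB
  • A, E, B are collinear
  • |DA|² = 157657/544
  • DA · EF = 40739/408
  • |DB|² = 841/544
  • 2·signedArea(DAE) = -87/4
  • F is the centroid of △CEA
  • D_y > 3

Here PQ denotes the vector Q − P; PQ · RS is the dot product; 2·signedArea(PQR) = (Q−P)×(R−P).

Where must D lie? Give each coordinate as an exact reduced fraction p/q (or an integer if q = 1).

1. D_x = 517/136  [2·signedArea(DAE) = -87/4 ∩ DA · EF = 40739/408]
2. D_y = 533/136  [2·signedArea(DAE) = -87/4 ∩ DA · EF = 40739/408]
   → D = (517/136, 533/136)

D = (517/136, 533/136)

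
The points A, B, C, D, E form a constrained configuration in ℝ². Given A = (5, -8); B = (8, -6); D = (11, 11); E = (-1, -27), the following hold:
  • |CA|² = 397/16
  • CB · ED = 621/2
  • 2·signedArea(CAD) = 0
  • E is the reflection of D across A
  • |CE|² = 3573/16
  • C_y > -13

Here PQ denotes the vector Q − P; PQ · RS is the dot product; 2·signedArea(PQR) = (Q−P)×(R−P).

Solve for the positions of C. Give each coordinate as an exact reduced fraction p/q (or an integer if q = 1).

C = (7/2, -51/4)

1. C_x = 7/2  [2·signedArea(CAD) = 0 ∩ CB · ED = 621/2]
2. C_y = -51/4  [2·signedArea(CAD) = 0 ∩ CB · ED = 621/2]
   → C = (7/2, -51/4)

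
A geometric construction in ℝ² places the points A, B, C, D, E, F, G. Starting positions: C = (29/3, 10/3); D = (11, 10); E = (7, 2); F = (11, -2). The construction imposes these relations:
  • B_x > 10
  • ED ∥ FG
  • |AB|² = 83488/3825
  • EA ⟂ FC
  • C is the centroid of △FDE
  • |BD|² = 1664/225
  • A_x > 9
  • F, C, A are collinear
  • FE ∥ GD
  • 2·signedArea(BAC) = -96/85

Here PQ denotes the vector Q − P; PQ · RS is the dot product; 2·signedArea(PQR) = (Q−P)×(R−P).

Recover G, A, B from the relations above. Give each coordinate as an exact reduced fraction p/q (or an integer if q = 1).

A = (167/17, 46/17)
B = (157/15, 22/3)
G = (15, 6)

1. G_x = 15  [FE ∥ GD ∩ ED ∥ FG]
2. G_y = 6  [FE ∥ GD ∩ ED ∥ FG]
   → G = (15, 6)
3. A_x = 167/17  [F, C, A are collinear ∩ EA ⟂ FC]
4. A_y = 46/17  [F, C, A are collinear ∩ EA ⟂ FC]
   → A = (167/17, 46/17)
5. B_x = 157/15  [line -32/51·x + -8/51·y + 656/85 = 0 ∩ |BD|² = 1664/225]
6. B_y = 22/3  [line -32/51·x + -8/51·y + 656/85 = 0 ∩ |BD|² = 1664/225]
   → B = (157/15, 22/3)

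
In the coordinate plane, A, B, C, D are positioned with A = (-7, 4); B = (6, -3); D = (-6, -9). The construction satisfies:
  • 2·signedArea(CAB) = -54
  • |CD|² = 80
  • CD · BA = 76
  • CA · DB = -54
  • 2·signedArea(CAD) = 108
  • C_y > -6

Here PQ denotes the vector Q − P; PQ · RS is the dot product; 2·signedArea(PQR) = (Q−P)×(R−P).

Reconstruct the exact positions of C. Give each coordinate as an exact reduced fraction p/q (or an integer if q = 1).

1. C_x = 2  [2·signedArea(CAB) = -54 ∩ CA · DB = -54]
2. C_y = -5  [2·signedArea(CAB) = -54 ∩ CA · DB = -54]
   → C = (2, -5)

C = (2, -5)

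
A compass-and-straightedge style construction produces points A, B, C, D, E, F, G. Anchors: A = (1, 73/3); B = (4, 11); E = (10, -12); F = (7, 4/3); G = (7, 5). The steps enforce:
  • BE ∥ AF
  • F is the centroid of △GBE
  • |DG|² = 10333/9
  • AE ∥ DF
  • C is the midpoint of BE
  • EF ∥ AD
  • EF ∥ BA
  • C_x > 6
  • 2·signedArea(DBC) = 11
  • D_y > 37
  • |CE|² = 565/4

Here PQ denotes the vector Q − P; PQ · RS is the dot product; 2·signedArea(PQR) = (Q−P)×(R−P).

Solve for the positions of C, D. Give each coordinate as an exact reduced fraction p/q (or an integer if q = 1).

C = (7, -1/2)
D = (-2, 113/3)

1. C_x = 7  [C is the midpoint of BE]
2. C_y = -1/2  [C is the midpoint of BE]
   → C = (7, -1/2)
3. D_x = -2  [AE ∥ DF ∩ EF ∥ AD]
4. D_y = 113/3  [AE ∥ DF ∩ EF ∥ AD]
   → D = (-2, 113/3)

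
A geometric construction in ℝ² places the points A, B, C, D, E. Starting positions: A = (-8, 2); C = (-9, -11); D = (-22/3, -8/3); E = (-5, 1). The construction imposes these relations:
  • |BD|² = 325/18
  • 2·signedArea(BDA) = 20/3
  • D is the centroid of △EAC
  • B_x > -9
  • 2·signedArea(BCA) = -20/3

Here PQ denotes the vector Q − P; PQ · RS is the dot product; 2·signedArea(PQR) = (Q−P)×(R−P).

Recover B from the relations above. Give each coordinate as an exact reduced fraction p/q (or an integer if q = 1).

1. B_x = -49/6  [2·signedArea(BCA) = -20/3 ∩ 2·signedArea(BDA) = 20/3]
2. B_y = -41/6  [2·signedArea(BCA) = -20/3 ∩ 2·signedArea(BDA) = 20/3]
   → B = (-49/6, -41/6)

B = (-49/6, -41/6)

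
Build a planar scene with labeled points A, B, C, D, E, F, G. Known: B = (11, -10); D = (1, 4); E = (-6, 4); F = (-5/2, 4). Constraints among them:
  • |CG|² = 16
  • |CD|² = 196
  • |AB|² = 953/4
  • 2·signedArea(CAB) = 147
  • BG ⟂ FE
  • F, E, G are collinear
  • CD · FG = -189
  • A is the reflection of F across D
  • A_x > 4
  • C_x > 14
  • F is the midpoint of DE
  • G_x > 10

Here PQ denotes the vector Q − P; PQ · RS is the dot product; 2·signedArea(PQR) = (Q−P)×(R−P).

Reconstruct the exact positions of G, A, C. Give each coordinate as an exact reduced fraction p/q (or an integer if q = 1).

1. G_x = 11  [F, E, G are collinear ∩ BG ⟂ FE]
2. G_y = 4  [F, E, G are collinear ∩ BG ⟂ FE]
   → G = (11, 4)
3. A_x = 9/2  [A is the reflection of F across D]
4. A_y = 4  [A is the reflection of F across D]
   → A = (9/2, 4)
5. C_x = 15  [CD · FG = -189 ∩ 2·signedArea(CAB) = 147]
6. C_y = 4  [CD · FG = -189 ∩ 2·signedArea(CAB) = 147]
   → C = (15, 4)

A = (9/2, 4)
C = (15, 4)
G = (11, 4)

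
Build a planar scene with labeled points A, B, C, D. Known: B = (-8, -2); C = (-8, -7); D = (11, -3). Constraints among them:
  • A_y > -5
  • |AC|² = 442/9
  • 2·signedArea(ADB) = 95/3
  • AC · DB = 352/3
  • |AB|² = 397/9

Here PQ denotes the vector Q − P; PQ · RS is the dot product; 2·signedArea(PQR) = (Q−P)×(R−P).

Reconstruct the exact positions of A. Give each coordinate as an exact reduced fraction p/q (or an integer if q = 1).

A = (-5/3, -4)

1. A_x = -5/3  [2·signedArea(ADB) = 95/3 ∩ AC · DB = 352/3]
2. A_y = -4  [2·signedArea(ADB) = 95/3 ∩ AC · DB = 352/3]
   → A = (-5/3, -4)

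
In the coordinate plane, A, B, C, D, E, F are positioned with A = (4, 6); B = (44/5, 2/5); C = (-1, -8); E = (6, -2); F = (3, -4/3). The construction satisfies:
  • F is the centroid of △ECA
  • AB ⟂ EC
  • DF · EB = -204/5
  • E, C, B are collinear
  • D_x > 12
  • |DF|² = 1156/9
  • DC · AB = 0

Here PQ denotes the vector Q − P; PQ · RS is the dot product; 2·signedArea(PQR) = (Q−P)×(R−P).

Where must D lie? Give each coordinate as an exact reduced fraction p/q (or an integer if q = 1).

1. D_x = 13  [DC · AB = 0 ∩ DF · EB = -204/5]
2. D_y = 4  [DC · AB = 0 ∩ DF · EB = -204/5]
   → D = (13, 4)

D = (13, 4)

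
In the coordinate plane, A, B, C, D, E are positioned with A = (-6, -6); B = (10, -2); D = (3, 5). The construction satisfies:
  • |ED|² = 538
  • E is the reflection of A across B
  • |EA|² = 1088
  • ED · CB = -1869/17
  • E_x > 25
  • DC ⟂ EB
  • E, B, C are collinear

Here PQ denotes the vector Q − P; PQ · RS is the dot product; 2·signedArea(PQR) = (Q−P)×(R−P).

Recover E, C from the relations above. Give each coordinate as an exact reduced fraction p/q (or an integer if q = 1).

1. E_x = 26  [E is the reflection of A across B]
2. E_y = 2  [E is the reflection of A across B]
   → E = (26, 2)
3. C_x = 86/17  [E, B, C are collinear ∩ DC ⟂ EB]
4. C_y = -55/17  [E, B, C are collinear ∩ DC ⟂ EB]
   → C = (86/17, -55/17)

C = (86/17, -55/17)
E = (26, 2)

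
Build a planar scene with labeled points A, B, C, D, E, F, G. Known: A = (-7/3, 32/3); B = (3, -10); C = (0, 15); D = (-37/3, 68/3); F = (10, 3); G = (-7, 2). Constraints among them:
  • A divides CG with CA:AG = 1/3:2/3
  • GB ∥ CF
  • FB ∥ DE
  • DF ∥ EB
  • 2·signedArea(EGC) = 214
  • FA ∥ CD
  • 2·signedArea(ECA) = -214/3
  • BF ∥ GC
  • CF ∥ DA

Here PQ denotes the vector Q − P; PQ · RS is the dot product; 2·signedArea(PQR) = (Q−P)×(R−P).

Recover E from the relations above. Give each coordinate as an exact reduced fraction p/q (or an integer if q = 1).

1. E_x = -58/3  [DF ∥ EB ∩ FB ∥ DE]
2. E_y = 29/3  [DF ∥ EB ∩ FB ∥ DE]
   → E = (-58/3, 29/3)

E = (-58/3, 29/3)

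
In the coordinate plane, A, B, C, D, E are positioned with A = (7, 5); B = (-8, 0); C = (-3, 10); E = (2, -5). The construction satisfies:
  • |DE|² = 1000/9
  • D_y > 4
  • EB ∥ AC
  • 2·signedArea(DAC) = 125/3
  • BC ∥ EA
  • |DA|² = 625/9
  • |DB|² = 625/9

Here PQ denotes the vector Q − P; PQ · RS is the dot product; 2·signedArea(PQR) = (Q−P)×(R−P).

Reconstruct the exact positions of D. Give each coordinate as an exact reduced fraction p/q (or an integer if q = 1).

D = (-4/3, 5)

1. D_x = -4/3  [line -5·x + -10·y + 130/3 = 0 ∩ |DA|² = 625/9]
2. D_y = 5  [line -5·x + -10·y + 130/3 = 0 ∩ |DA|² = 625/9]
   → D = (-4/3, 5)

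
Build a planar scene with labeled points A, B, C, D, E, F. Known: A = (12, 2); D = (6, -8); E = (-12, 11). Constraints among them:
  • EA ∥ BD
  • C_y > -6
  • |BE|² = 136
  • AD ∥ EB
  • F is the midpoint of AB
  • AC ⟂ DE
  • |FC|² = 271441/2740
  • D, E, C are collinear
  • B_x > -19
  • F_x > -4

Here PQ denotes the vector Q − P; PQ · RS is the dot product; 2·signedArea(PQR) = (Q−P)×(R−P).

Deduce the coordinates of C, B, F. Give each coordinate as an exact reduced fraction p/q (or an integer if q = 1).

B = (-18, 1)
C = (2634/685, -3922/685)
F = (-3, 3/2)

1. C_x = 2634/685  [D, E, C are collinear ∩ AC ⟂ DE]
2. C_y = -3922/685  [D, E, C are collinear ∩ AC ⟂ DE]
   → C = (2634/685, -3922/685)
3. B_x = -18  [EA ∥ BD ∩ AD ∥ EB]
4. B_y = 1  [EA ∥ BD ∩ AD ∥ EB]
   → B = (-18, 1)
5. F_x = -3  [F is the midpoint of AB]
6. F_y = 3/2  [F is the midpoint of AB]
   → F = (-3, 3/2)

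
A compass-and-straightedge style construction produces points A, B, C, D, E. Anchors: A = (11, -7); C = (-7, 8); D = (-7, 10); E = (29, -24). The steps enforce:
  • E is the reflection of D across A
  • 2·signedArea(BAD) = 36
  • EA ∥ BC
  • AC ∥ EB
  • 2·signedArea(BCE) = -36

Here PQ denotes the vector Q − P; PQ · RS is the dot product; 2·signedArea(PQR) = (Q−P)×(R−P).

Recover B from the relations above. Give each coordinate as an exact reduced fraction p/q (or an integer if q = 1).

B = (11, -9)

1. B_x = 11  [EA ∥ BC ∩ AC ∥ EB]
2. B_y = -9  [EA ∥ BC ∩ AC ∥ EB]
   → B = (11, -9)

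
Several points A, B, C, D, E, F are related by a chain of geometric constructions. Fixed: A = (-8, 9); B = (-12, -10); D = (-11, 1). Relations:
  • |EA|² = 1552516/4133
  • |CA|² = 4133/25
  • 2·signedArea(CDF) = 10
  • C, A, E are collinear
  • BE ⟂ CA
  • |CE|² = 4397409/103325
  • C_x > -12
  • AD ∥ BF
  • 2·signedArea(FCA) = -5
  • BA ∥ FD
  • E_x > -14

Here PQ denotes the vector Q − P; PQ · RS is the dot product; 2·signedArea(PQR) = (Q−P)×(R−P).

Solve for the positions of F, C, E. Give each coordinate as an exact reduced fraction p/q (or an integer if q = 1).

C = (-57/5, -17/5)
E = (-54246/4133, -40055/4133)
F = (-15, -18)

1. F_x = -15  [BA ∥ FD ∩ AD ∥ BF]
2. F_y = -18  [BA ∥ FD ∩ AD ∥ BF]
   → F = (-15, -18)
3. C_x = -57/5  [2·signedArea(CDF) = 10 ∩ 2·signedArea(FCA) = -5]
4. C_y = -17/5  [2·signedArea(CDF) = 10 ∩ 2·signedArea(FCA) = -5]
   → C = (-57/5, -17/5)
5. E_x = -54246/4133  [C, A, E are collinear ∩ BE ⟂ CA]
6. E_y = -40055/4133  [C, A, E are collinear ∩ BE ⟂ CA]
   → E = (-54246/4133, -40055/4133)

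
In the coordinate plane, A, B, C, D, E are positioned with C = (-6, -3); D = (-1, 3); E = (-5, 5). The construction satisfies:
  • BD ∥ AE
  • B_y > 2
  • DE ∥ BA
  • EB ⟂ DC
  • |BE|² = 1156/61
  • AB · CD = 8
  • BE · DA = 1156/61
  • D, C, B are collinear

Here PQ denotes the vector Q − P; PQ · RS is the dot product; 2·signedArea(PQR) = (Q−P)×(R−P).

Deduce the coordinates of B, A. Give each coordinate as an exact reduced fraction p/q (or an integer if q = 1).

1. B_x = -101/61  [D, C, B are collinear ∩ EB ⟂ DC]
2. B_y = 135/61  [D, C, B are collinear ∩ EB ⟂ DC]
   → B = (-101/61, 135/61)
3. A_x = -345/61  [BD ∥ AE ∩ DE ∥ BA]
4. A_y = 257/61  [BD ∥ AE ∩ DE ∥ BA]
   → A = (-345/61, 257/61)

A = (-345/61, 257/61)
B = (-101/61, 135/61)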